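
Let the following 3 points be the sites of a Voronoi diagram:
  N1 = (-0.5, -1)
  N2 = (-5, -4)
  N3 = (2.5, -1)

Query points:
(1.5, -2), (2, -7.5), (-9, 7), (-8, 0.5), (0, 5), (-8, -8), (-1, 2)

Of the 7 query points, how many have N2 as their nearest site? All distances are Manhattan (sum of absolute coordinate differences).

(1.5, -2) — d to each: N1:3, N2:8.5, N3:2 → nearest is N3
(2, -7.5) — d to each: N1:9, N2:10.5, N3:7 → nearest is N3
(-9, 7) — d to each: N1:16.5, N2:15, N3:19.5 → nearest is N2
(-8, 0.5) — d to each: N1:9, N2:7.5, N3:12 → nearest is N2
(0, 5) — d to each: N1:6.5, N2:14, N3:8.5 → nearest is N1
(-8, -8) — d to each: N1:14.5, N2:7, N3:17.5 → nearest is N2
(-1, 2) — d to each: N1:3.5, N2:10, N3:6.5 → nearest is N1
3 of the 7 points have N2 as nearest.

3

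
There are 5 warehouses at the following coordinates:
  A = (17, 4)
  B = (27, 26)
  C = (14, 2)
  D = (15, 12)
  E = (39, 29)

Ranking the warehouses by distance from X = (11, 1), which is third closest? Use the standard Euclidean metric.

Since √ is increasing, it suffices to compare squared distances:
|XA|² = (11−17)² + (1−4)² = 36 + 9 = 45
|XB|² = (11−27)² + (1−26)² = 256 + 625 = 881
|XC|² = (11−14)² + (1−2)² = 9 + 1 = 10
|XD|² = (11−15)² + (1−12)² = 16 + 121 = 137
|XE|² = (11−39)² + (1−29)² = 784 + 784 = 1568
Sorted ascending: C, A, D, B, … — the third-nearest is D.

D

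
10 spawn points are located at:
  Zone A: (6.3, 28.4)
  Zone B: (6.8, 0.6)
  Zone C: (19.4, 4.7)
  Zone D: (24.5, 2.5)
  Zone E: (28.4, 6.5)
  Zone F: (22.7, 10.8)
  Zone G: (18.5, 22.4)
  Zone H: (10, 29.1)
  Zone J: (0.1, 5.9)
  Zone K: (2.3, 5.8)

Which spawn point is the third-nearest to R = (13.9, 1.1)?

Squared Euclidean distances:
d²(R, Zone A) = (13.9−6.3)² + (1.1−28.4)² = 57.76 + 745.29 = 803.05
d²(R, Zone B) = (13.9−6.8)² + (1.1−0.6)² = 50.41 + 0.25 = 50.66
d²(R, Zone C) = (13.9−19.4)² + (1.1−4.7)² = 30.25 + 12.96 = 43.21
d²(R, Zone D) = (13.9−24.5)² + (1.1−2.5)² = 112.36 + 1.96 = 114.32
d²(R, Zone E) = (13.9−28.4)² + (1.1−6.5)² = 210.25 + 29.16 = 239.41
d²(R, Zone F) = (13.9−22.7)² + (1.1−10.8)² = 77.44 + 94.09 = 171.53
d²(R, Zone G) = (13.9−18.5)² + (1.1−22.4)² = 21.16 + 453.69 = 474.85
d²(R, Zone H) = (13.9−10)² + (1.1−29.1)² = 15.21 + 784 = 799.21
d²(R, Zone J) = (13.9−0.1)² + (1.1−5.9)² = 190.44 + 23.04 = 213.48
d²(R, Zone K) = (13.9−2.3)² + (1.1−5.8)² = 134.56 + 22.09 = 156.65
Sorted ascending: Zone C, Zone B, Zone D, Zone K, … — the third-nearest is Zone D.

Zone D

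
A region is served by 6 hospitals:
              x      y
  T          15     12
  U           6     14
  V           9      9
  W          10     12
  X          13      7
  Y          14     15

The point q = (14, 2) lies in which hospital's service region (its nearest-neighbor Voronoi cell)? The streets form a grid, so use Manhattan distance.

X

d(q,T) = 1 + 10 = 11
d(q,U) = 8 + 12 = 20
d(q,V) = 5 + 7 = 12
d(q,W) = 4 + 10 = 14
d(q,X) = 1 + 5 = 6
d(q,Y) = 0 + 13 = 13
X is nearest.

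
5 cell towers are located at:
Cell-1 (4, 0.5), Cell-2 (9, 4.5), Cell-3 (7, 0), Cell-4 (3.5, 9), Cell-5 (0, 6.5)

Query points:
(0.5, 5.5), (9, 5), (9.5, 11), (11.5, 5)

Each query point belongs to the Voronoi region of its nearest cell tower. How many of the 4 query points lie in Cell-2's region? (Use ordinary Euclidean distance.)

(0.5, 5.5) — d² to each: Cell-1:37.25, Cell-2:73.25, Cell-3:72.5, Cell-4:21.25, Cell-5:1.25 → nearest is Cell-5
(9, 5) — d² to each: Cell-1:45.25, Cell-2:0.25, Cell-3:29, Cell-4:46.25, Cell-5:83.25 → nearest is Cell-2
(9.5, 11) — d² to each: Cell-1:140.5, Cell-2:42.5, Cell-3:127.25, Cell-4:40, Cell-5:110.5 → nearest is Cell-4
(11.5, 5) — d² to each: Cell-1:76.5, Cell-2:6.5, Cell-3:45.25, Cell-4:80, Cell-5:134.5 → nearest is Cell-2
2 of the 4 points have Cell-2 as nearest.

2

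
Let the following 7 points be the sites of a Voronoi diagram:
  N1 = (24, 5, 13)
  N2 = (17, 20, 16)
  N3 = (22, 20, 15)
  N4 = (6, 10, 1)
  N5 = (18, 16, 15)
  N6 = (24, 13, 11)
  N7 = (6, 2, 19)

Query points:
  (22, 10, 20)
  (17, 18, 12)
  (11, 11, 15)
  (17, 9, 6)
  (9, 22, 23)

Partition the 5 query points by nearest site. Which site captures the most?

N5

(22, 10, 20) — d² to each: N1:78, N2:141, N3:125, N4:617, N5:77, N6:94, N7:321 → nearest is N5
(17, 18, 12) — d² to each: N1:219, N2:20, N3:38, N4:306, N5:14, N6:75, N7:426 → nearest is N5
(11, 11, 15) — d² to each: N1:209, N2:118, N3:202, N4:222, N5:74, N6:189, N7:122 → nearest is N5
(17, 9, 6) — d² to each: N1:114, N2:221, N3:227, N4:147, N5:131, N6:90, N7:339 → nearest is N6
(9, 22, 23) — d² to each: N1:614, N2:117, N3:237, N4:637, N5:181, N6:450, N7:425 → nearest is N2
Tally — N2:1, N5:3, N6:1. N5 captures the most (3).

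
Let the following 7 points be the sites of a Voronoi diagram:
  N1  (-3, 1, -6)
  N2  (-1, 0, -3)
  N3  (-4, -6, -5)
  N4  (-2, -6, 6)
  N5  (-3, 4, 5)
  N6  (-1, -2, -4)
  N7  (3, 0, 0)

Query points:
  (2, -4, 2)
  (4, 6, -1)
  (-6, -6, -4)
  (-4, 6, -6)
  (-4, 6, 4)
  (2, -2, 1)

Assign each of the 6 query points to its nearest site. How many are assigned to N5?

1

(2, -4, 2) — d² to each: N1:114, N2:50, N3:89, N4:36, N5:98, N6:49, N7:21 → nearest is N7
(4, 6, -1) — d² to each: N1:99, N2:65, N3:224, N4:229, N5:89, N6:98, N7:38 → nearest is N7
(-6, -6, -4) — d² to each: N1:62, N2:62, N3:5, N4:116, N5:190, N6:41, N7:133 → nearest is N3
(-4, 6, -6) — d² to each: N1:26, N2:54, N3:145, N4:292, N5:126, N6:77, N7:121 → nearest is N1
(-4, 6, 4) — d² to each: N1:126, N2:94, N3:225, N4:152, N5:6, N6:137, N7:101 → nearest is N5
(2, -2, 1) — d² to each: N1:83, N2:29, N3:88, N4:57, N5:77, N6:34, N7:6 → nearest is N7
1 of the 6 points has N5 as nearest.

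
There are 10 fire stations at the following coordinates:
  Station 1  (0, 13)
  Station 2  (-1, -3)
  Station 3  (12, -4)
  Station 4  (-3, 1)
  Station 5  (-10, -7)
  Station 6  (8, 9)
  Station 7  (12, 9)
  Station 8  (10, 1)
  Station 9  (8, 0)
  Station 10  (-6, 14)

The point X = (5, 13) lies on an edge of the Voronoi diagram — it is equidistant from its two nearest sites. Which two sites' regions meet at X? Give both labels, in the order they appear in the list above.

Station 1 and Station 6

Squared distances from X to each site:
d²(X, Station 1) = (5−0)² + (13−13)² = 25 + 0 = 25
d²(X, Station 2) = (5−(-1))² + (13−(-3))² = 36 + 256 = 292
d²(X, Station 3) = (5−12)² + (13−(-4))² = 49 + 289 = 338
d²(X, Station 4) = (5−(-3))² + (13−1)² = 64 + 144 = 208
d²(X, Station 5) = (5−(-10))² + (13−(-7))² = 225 + 400 = 625
d²(X, Station 6) = (5−8)² + (13−9)² = 9 + 16 = 25
d²(X, Station 7) = (5−12)² + (13−9)² = 49 + 16 = 65
d²(X, Station 8) = (5−10)² + (13−1)² = 25 + 144 = 169
d²(X, Station 9) = (5−8)² + (13−0)² = 9 + 169 = 178
d²(X, Station 10) = (5−(-6))² + (13−14)² = 121 + 1 = 122
X is equidistant from Station 1 and Station 6 (both at squared distance 25), and every other site is strictly farther — so X lies on the Station 1–Station 6 Voronoi edge.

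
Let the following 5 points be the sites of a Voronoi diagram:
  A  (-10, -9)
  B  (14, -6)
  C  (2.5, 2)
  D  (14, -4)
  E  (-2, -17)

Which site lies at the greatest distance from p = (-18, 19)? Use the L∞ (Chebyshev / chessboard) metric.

d(p,A) = max(8, 28) = 28
d(p,B) = max(32, 25) = 32
d(p,C) = max(20.5, 17) = 20.5
d(p,D) = max(32, 23) = 32
d(p,E) = max(16, 36) = 36
The largest is to E.

E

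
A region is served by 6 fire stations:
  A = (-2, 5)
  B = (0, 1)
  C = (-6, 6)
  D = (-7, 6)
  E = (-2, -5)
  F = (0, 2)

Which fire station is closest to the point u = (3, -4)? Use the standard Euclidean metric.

Since √ is increasing, it suffices to compare squared distances:
|uA|² = (3−(-2))² + (-4−5)² = 25 + 81 = 106
|uB|² = (3−0)² + (-4−1)² = 9 + 25 = 34
|uC|² = (3−(-6))² + (-4−6)² = 81 + 100 = 181
|uD|² = (3−(-7))² + (-4−6)² = 100 + 100 = 200
|uE|² = (3−(-2))² + (-4−(-5))² = 25 + 1 = 26
|uF|² = (3−0)² + (-4−2)² = 9 + 36 = 45
E is nearest.

E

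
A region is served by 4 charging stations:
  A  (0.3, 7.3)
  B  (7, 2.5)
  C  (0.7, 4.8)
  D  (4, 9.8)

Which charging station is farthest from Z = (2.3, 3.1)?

D

Since √ is increasing, it suffices to compare squared distances:
|ZA|² = (2.3−0.3)² + (3.1−7.3)² = 4 + 17.64 = 21.64
|ZB|² = (2.3−7)² + (3.1−2.5)² = 22.09 + 0.36 = 22.45
|ZC|² = (2.3−0.7)² + (3.1−4.8)² = 2.56 + 2.89 = 5.45
|ZD|² = (2.3−4)² + (3.1−9.8)² = 2.89 + 44.89 = 47.78
The largest is to D.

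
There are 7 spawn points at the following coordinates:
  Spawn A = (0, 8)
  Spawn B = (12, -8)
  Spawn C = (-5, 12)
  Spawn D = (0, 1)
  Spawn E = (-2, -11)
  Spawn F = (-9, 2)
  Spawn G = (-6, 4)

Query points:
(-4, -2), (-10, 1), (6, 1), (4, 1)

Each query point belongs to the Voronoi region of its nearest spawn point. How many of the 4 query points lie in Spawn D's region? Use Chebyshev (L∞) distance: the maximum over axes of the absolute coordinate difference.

3

(-4, -2) — d to each: Spawn A:10, Spawn B:16, Spawn C:14, Spawn D:4, Spawn E:9, Spawn F:5, Spawn G:6 → nearest is Spawn D
(-10, 1) — d to each: Spawn A:10, Spawn B:22, Spawn C:11, Spawn D:10, Spawn E:12, Spawn F:1, Spawn G:4 → nearest is Spawn F
(6, 1) — d to each: Spawn A:7, Spawn B:9, Spawn C:11, Spawn D:6, Spawn E:12, Spawn F:15, Spawn G:12 → nearest is Spawn D
(4, 1) — d to each: Spawn A:7, Spawn B:9, Spawn C:11, Spawn D:4, Spawn E:12, Spawn F:13, Spawn G:10 → nearest is Spawn D
3 of the 4 points have Spawn D as nearest.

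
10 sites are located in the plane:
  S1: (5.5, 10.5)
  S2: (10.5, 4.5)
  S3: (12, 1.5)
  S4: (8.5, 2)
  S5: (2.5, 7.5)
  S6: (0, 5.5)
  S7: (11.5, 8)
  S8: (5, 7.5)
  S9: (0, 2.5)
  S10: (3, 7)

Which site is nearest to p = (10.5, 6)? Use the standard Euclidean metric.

Squared Euclidean distances:
|pS1|² = 25 + 20.25 = 45.25
|pS2|² = 0 + 2.25 = 2.25
|pS3|² = 2.25 + 20.25 = 22.5
|pS4|² = 4 + 16 = 20
|pS5|² = 64 + 2.25 = 66.25
|pS6|² = 110.25 + 0.25 = 110.5
|pS7|² = 1 + 4 = 5
|pS8|² = 30.25 + 2.25 = 32.5
|pS9|² = 110.25 + 12.25 = 122.5
d²(p, S10) = 56.25 + 1 = 57.25
The smallest is to S2, so p lies in the Voronoi region of S2.

S2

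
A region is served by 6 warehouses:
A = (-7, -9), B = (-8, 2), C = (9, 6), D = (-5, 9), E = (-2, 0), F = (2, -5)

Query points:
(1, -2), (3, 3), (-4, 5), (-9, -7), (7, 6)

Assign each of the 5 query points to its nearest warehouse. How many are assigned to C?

(1, -2) — d² to each: A:113, B:97, C:128, D:157, E:13, F:10 → nearest is F
(3, 3) — d² to each: A:244, B:122, C:45, D:100, E:34, F:65 → nearest is E
(-4, 5) — d² to each: A:205, B:25, C:170, D:17, E:29, F:136 → nearest is D
(-9, -7) — d² to each: A:8, B:82, C:493, D:272, E:98, F:125 → nearest is A
(7, 6) — d² to each: A:421, B:241, C:4, D:153, E:117, F:146 → nearest is C
1 of the 5 points has C as nearest.

1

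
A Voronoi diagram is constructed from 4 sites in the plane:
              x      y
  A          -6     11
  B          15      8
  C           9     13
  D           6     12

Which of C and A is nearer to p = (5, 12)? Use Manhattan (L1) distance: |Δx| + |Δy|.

C

d(p,C) = |5−9| + |12−13| = 4 + 1 = 5
d(p,A) = |5−(-6)| + |12−11| = 11 + 1 = 12
5 < 12, so C is closer.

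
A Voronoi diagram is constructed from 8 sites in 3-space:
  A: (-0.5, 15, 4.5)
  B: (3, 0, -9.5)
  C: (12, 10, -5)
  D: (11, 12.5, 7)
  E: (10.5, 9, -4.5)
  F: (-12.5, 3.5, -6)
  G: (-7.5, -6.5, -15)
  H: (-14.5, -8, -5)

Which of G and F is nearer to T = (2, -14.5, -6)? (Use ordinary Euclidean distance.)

Compare squared distances:
|TG|² = (2−(-7.5))² + (-14.5−(-6.5))² + (-6−(-15))² = 90.25 + 64 + 81 = 235.25
|TF|² = (2−(-12.5))² + (-14.5−3.5)² + (-6−(-6))² = 210.25 + 324 + 0 = 534.25
235.25 < 534.25, so G is closer.

G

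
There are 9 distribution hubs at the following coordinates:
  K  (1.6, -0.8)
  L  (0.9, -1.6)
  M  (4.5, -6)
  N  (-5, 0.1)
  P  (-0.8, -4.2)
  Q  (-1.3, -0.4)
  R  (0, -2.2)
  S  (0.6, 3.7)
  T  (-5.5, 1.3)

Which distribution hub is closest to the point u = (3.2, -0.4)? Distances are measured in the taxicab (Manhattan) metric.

K

d(u,K) = |3.2−1.6| + |-0.4−(-0.8)| = 1.6 + 0.4 = 2
d(u,L) = |3.2−0.9| + |-0.4−(-1.6)| = 2.3 + 1.2 = 3.5
d(u,M) = |3.2−4.5| + |-0.4−(-6)| = 1.3 + 5.6 = 6.9
d(u,N) = |3.2−(-5)| + |-0.4−0.1| = 8.2 + 0.5 = 8.7
d(u,P) = |3.2−(-0.8)| + |-0.4−(-4.2)| = 4 + 3.8 = 7.8
d(u,Q) = |3.2−(-1.3)| + |-0.4−(-0.4)| = 4.5 + 0 = 4.5
d(u,R) = |3.2−0| + |-0.4−(-2.2)| = 3.2 + 1.8 = 5
d(u,S) = |3.2−0.6| + |-0.4−3.7| = 2.6 + 4.1 = 6.7
d(u,T) = |3.2−(-5.5)| + |-0.4−1.3| = 8.7 + 1.7 = 10.4
The smallest is to K, so u lies in the Voronoi region of K.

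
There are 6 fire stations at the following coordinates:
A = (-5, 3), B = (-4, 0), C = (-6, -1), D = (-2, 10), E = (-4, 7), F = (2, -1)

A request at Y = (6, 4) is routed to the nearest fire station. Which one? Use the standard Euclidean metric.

F

Compare squared distances (the ordering matches that of the actual distances):
|YA|² = (6−(-5))² + (4−3)² = 121 + 1 = 122
|YB|² = (6−(-4))² + (4−0)² = 100 + 16 = 116
|YC|² = (6−(-6))² + (4−(-1))² = 144 + 25 = 169
|YD|² = (6−(-2))² + (4−10)² = 64 + 36 = 100
|YE|² = (6−(-4))² + (4−7)² = 100 + 9 = 109
|YF|² = (6−2)² + (4−(-1))² = 16 + 25 = 41
The smallest is to F, so Y lies in the Voronoi region of F.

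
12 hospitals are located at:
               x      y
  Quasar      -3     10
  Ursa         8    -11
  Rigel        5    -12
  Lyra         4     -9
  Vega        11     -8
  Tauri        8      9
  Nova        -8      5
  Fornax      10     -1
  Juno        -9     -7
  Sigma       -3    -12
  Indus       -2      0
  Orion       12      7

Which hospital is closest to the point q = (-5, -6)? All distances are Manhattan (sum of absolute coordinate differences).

d(q, Quasar) = |-5−(-3)| + |-6−10| = 2 + 16 = 18
d(q, Ursa) = |-5−8| + |-6−(-11)| = 13 + 5 = 18
d(q, Rigel) = |-5−5| + |-6−(-12)| = 10 + 6 = 16
d(q, Lyra) = |-5−4| + |-6−(-9)| = 9 + 3 = 12
d(q, Vega) = |-5−11| + |-6−(-8)| = 16 + 2 = 18
d(q, Tauri) = |-5−8| + |-6−9| = 13 + 15 = 28
d(q, Nova) = |-5−(-8)| + |-6−5| = 3 + 11 = 14
d(q, Fornax) = |-5−10| + |-6−(-1)| = 15 + 5 = 20
d(q, Juno) = |-5−(-9)| + |-6−(-7)| = 4 + 1 = 5
d(q, Sigma) = |-5−(-3)| + |-6−(-12)| = 2 + 6 = 8
d(q, Indus) = |-5−(-2)| + |-6−0| = 3 + 6 = 9
d(q, Orion) = |-5−12| + |-6−7| = 17 + 13 = 30
Juno is nearest.

Juno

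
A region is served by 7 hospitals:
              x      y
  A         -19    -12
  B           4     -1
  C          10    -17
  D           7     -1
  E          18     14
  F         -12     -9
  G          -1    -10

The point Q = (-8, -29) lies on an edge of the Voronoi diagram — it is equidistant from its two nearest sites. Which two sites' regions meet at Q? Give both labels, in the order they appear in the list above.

Squared distances from Q to each site:
|QA|² = (-8−(-19))² + (-29−(-12))² = 121 + 289 = 410
|QB|² = (-8−4)² + (-29−(-1))² = 144 + 784 = 928
|QC|² = (-8−10)² + (-29−(-17))² = 324 + 144 = 468
|QD|² = (-8−7)² + (-29−(-1))² = 225 + 784 = 1009
|QE|² = (-8−18)² + (-29−14)² = 676 + 1849 = 2525
|QF|² = (-8−(-12))² + (-29−(-9))² = 16 + 400 = 416
|QG|² = (-8−(-1))² + (-29−(-10))² = 49 + 361 = 410
Q is equidistant from A and G (both at squared distance 410), and every other site is strictly farther — so Q lies on the A–G Voronoi edge.

A and G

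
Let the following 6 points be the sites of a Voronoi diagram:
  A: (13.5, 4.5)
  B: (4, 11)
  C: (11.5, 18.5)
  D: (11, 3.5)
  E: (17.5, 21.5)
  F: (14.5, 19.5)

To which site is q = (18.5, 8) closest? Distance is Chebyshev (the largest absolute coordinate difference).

A

d(q,A) = max(5, 3.5) = 5
d(q,B) = max(14.5, 3) = 14.5
d(q,C) = max(7, 10.5) = 10.5
d(q,D) = max(7.5, 4.5) = 7.5
d(q,E) = max(1, 13.5) = 13.5
d(q,F) = max(4, 11.5) = 11.5
The smallest is to A, so q lies in the Voronoi region of A.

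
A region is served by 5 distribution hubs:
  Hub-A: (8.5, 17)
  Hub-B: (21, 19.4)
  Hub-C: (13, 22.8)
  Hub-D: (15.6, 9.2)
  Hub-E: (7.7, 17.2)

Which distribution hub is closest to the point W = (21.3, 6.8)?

Since √ is increasing, it suffices to compare squared distances:
d²(W, Hub-A) = (21.3−8.5)² + (6.8−17)² = 163.84 + 104.04 = 267.88
d²(W, Hub-B) = (21.3−21)² + (6.8−19.4)² = 0.09 + 158.76 = 158.85
d²(W, Hub-C) = (21.3−13)² + (6.8−22.8)² = 68.89 + 256 = 324.89
d²(W, Hub-D) = (21.3−15.6)² + (6.8−9.2)² = 32.49 + 5.76 = 38.25
d²(W, Hub-E) = (21.3−7.7)² + (6.8−17.2)² = 184.96 + 108.16 = 293.12
The smallest is to Hub-D, so W lies in the Voronoi region of Hub-D.

Hub-D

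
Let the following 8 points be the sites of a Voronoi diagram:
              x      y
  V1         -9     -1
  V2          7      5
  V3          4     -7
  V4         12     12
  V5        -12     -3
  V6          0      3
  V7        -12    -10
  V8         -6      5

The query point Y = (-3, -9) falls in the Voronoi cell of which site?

Squared Euclidean distances:
|YV1|² = 36 + 64 = 100
|YV2|² = 100 + 196 = 296
|YV3|² = 49 + 4 = 53
|YV4|² = 225 + 441 = 666
|YV5|² = 81 + 36 = 117
|YV6|² = 9 + 144 = 153
|YV7|² = 81 + 1 = 82
|YV8|² = 9 + 196 = 205
Minimum is at V3.

V3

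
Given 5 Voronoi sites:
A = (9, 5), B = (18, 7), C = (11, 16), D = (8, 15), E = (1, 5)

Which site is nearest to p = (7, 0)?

Squared Euclidean distances:
|pA|² = 4 + 25 = 29
|pB|² = 121 + 49 = 170
|pC|² = 16 + 256 = 272
|pD|² = 1 + 225 = 226
|pE|² = 36 + 25 = 61
Minimum is at A.

A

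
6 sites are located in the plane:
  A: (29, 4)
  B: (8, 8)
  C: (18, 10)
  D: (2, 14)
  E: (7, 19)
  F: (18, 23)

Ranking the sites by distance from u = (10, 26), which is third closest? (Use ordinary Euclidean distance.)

Compare squared distances (the ordering matches that of the actual distances):
|uA|² = 361 + 484 = 845
|uB|² = 4 + 324 = 328
|uC|² = 64 + 256 = 320
|uD|² = 64 + 144 = 208
|uE|² = 9 + 49 = 58
|uF|² = 64 + 9 = 73
Sorted ascending: E, F, D, C, … — the third-nearest is D.

D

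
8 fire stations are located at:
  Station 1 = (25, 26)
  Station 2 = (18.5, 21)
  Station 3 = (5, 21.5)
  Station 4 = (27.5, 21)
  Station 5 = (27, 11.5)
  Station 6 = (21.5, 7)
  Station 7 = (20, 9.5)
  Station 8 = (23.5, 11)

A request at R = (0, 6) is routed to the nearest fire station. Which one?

Station 3

Compare squared distances (the ordering matches that of the actual distances):
d²(R, Station 1) = (0−25)² + (6−26)² = 625 + 400 = 1025
d²(R, Station 2) = (0−18.5)² + (6−21)² = 342.25 + 225 = 567.25
d²(R, Station 3) = (0−5)² + (6−21.5)² = 25 + 240.25 = 265.25
d²(R, Station 4) = (0−27.5)² + (6−21)² = 756.25 + 225 = 981.25
d²(R, Station 5) = (0−27)² + (6−11.5)² = 729 + 30.25 = 759.25
d²(R, Station 6) = (0−21.5)² + (6−7)² = 462.25 + 1 = 463.25
d²(R, Station 7) = (0−20)² + (6−9.5)² = 400 + 12.25 = 412.25
d²(R, Station 8) = (0−23.5)² + (6−11)² = 552.25 + 25 = 577.25
Minimum is at Station 3.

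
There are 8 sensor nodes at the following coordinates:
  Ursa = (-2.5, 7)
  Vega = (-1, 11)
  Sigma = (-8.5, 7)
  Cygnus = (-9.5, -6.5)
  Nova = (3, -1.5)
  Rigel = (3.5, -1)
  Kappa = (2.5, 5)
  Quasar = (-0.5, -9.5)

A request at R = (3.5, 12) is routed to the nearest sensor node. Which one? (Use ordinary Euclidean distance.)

Vega

Since √ is increasing, it suffices to compare squared distances:
d²(R, Ursa) = 36 + 25 = 61
d²(R, Vega) = 20.25 + 1 = 21.25
d²(R, Sigma) = 144 + 25 = 169
d²(R, Cygnus) = 169 + 342.25 = 511.25
d²(R, Nova) = 0.25 + 182.25 = 182.5
d²(R, Rigel) = 0 + 169 = 169
d²(R, Kappa) = 1 + 49 = 50
d²(R, Quasar) = 16 + 462.25 = 478.25
The smallest is to Vega, so R lies in the Voronoi region of Vega.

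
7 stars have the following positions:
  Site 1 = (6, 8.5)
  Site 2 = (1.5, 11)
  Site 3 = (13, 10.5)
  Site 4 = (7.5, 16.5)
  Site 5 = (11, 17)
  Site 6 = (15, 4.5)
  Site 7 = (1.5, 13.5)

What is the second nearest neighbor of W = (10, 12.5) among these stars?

Site 5

Compare squared distances (the ordering matches that of the actual distances):
d²(W, Site 1) = 16 + 16 = 32
d²(W, Site 2) = 72.25 + 2.25 = 74.5
d²(W, Site 3) = 9 + 4 = 13
d²(W, Site 4) = 6.25 + 16 = 22.25
d²(W, Site 5) = 1 + 20.25 = 21.25
d²(W, Site 6) = 25 + 64 = 89
d²(W, Site 7) = 72.25 + 1 = 73.25
Sorted ascending: Site 3, Site 5, Site 4, … — the second-nearest is Site 5.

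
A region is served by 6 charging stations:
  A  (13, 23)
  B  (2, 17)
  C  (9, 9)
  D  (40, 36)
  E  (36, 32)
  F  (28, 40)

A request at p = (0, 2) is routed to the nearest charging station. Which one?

Compare squared distances (the ordering matches that of the actual distances):
|pA|² = (0−13)² + (2−23)² = 169 + 441 = 610
|pB|² = (0−2)² + (2−17)² = 4 + 225 = 229
|pC|² = (0−9)² + (2−9)² = 81 + 49 = 130
|pD|² = (0−40)² + (2−36)² = 1600 + 1156 = 2756
|pE|² = (0−36)² + (2−32)² = 1296 + 900 = 2196
|pF|² = (0−28)² + (2−40)² = 784 + 1444 = 2228
C is nearest.

C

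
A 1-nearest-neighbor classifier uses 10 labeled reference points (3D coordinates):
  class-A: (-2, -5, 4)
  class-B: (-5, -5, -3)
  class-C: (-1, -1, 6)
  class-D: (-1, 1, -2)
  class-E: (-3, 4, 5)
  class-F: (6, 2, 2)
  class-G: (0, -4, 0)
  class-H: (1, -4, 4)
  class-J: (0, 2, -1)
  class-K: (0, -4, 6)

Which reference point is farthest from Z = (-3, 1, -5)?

class-K

Squared Euclidean distances:
d²(Z, class-A) = (-3−(-2))² + (1−(-5))² + (-5−4)² = 1 + 36 + 81 = 118
d²(Z, class-B) = (-3−(-5))² + (1−(-5))² + (-5−(-3))² = 4 + 36 + 4 = 44
d²(Z, class-C) = (-3−(-1))² + (1−(-1))² + (-5−6)² = 4 + 4 + 121 = 129
d²(Z, class-D) = (-3−(-1))² + (1−1)² + (-5−(-2))² = 4 + 0 + 9 = 13
d²(Z, class-E) = (-3−(-3))² + (1−4)² + (-5−5)² = 0 + 9 + 100 = 109
d²(Z, class-F) = (-3−6)² + (1−2)² + (-5−2)² = 81 + 1 + 49 = 131
d²(Z, class-G) = (-3−0)² + (1−(-4))² + (-5−0)² = 9 + 25 + 25 = 59
d²(Z, class-H) = (-3−1)² + (1−(-4))² + (-5−4)² = 16 + 25 + 81 = 122
d²(Z, class-J) = (-3−0)² + (1−2)² + (-5−(-1))² = 9 + 1 + 16 = 26
d²(Z, class-K) = (-3−0)² + (1−(-4))² + (-5−6)² = 9 + 25 + 121 = 155
The largest is to class-K.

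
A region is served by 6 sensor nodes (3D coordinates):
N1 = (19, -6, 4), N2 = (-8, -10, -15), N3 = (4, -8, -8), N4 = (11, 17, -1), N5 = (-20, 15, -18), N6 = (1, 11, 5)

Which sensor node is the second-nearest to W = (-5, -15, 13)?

N1

Compare squared distances (the ordering matches that of the actual distances):
|WN1|² = (-5−19)² + (-15−(-6))² + (13−4)² = 576 + 81 + 81 = 738
|WN2|² = (-5−(-8))² + (-15−(-10))² + (13−(-15))² = 9 + 25 + 784 = 818
|WN3|² = (-5−4)² + (-15−(-8))² + (13−(-8))² = 81 + 49 + 441 = 571
|WN4|² = (-5−11)² + (-15−17)² + (13−(-1))² = 256 + 1024 + 196 = 1476
|WN5|² = (-5−(-20))² + (-15−15)² + (13−(-18))² = 225 + 900 + 961 = 2086
|WN6|² = (-5−1)² + (-15−11)² + (13−5)² = 36 + 676 + 64 = 776
Sorted ascending: N3, N1, N6, … — the second-nearest is N1.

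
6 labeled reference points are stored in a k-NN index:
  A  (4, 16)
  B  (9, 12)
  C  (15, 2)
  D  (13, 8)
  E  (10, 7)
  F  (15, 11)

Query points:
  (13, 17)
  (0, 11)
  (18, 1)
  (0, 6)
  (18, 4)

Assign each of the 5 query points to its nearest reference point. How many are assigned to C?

2

(13, 17) — d² to each: A:82, B:41, C:229, D:81, E:109, F:40 → nearest is F
(0, 11) — d² to each: A:41, B:82, C:306, D:178, E:116, F:225 → nearest is A
(18, 1) — d² to each: A:421, B:202, C:10, D:74, E:100, F:109 → nearest is C
(0, 6) — d² to each: A:116, B:117, C:241, D:173, E:101, F:250 → nearest is E
(18, 4) — d² to each: A:340, B:145, C:13, D:41, E:73, F:58 → nearest is C
2 of the 5 points have C as nearest.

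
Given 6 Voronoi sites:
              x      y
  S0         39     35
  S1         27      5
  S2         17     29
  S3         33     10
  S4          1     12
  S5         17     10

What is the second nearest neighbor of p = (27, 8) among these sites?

S3

Compare squared distances (the ordering matches that of the actual distances):
|pS0|² = (27−39)² + (8−35)² = 144 + 729 = 873
|pS1|² = (27−27)² + (8−5)² = 0 + 9 = 9
|pS2|² = (27−17)² + (8−29)² = 100 + 441 = 541
|pS3|² = (27−33)² + (8−10)² = 36 + 4 = 40
|pS4|² = (27−1)² + (8−12)² = 676 + 16 = 692
|pS5|² = (27−17)² + (8−10)² = 100 + 4 = 104
Sorted ascending: S1, S3, S5, … — the second-nearest is S3.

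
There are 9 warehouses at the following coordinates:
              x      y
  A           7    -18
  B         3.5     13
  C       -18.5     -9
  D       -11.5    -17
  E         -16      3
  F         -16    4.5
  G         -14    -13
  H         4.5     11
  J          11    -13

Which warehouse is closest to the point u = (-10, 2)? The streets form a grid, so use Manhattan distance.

d(u,A) = 17 + 20 = 37
d(u,B) = 13.5 + 11 = 24.5
d(u,C) = 8.5 + 11 = 19.5
d(u,D) = 1.5 + 19 = 20.5
d(u,E) = 6 + 1 = 7
d(u,F) = 6 + 2.5 = 8.5
d(u,G) = 4 + 15 = 19
d(u,H) = 14.5 + 9 = 23.5
d(u,J) = 21 + 15 = 36
Minimum is at E.

E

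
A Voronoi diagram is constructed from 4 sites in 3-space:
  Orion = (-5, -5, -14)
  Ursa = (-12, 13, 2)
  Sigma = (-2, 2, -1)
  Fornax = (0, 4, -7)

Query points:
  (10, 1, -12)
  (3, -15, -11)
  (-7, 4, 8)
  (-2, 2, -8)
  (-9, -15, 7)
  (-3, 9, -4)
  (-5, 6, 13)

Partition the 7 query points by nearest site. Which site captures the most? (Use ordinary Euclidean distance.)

Fornax

(10, 1, -12) — d² to each: Orion:265, Ursa:824, Sigma:266, Fornax:134 → nearest is Fornax
(3, -15, -11) — d² to each: Orion:173, Ursa:1178, Sigma:414, Fornax:386 → nearest is Orion
(-7, 4, 8) — d² to each: Orion:569, Ursa:142, Sigma:110, Fornax:274 → nearest is Sigma
(-2, 2, -8) — d² to each: Orion:94, Ursa:321, Sigma:49, Fornax:9 → nearest is Fornax
(-9, -15, 7) — d² to each: Orion:557, Ursa:818, Sigma:402, Fornax:638 → nearest is Sigma
(-3, 9, -4) — d² to each: Orion:300, Ursa:133, Sigma:59, Fornax:43 → nearest is Fornax
(-5, 6, 13) — d² to each: Orion:850, Ursa:219, Sigma:221, Fornax:429 → nearest is Ursa
Tally — Orion:1, Ursa:1, Sigma:2, Fornax:3. Fornax captures the most (3).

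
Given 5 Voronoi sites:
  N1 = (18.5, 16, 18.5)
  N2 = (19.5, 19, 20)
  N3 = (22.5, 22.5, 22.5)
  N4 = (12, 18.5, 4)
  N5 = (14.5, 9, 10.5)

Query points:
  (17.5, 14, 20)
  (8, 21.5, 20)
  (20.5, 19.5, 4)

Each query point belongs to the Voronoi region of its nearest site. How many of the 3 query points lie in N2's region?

1

(17.5, 14, 20) — d² to each: N1:7.25, N2:29, N3:103.5, N4:306.5, N5:124.25 → nearest is N1
(8, 21.5, 20) — d² to each: N1:142.75, N2:138.5, N3:217.5, N4:281, N5:288.75 → nearest is N2
(20.5, 19.5, 4) — d² to each: N1:226.5, N2:257.25, N3:355.25, N4:73.25, N5:188.5 → nearest is N4
1 of the 3 points has N2 as nearest.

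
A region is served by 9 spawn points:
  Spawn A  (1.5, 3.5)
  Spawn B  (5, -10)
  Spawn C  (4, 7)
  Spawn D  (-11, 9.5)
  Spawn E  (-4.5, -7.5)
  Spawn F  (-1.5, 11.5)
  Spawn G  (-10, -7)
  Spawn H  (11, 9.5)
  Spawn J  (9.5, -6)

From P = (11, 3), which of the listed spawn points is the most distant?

Spawn G

Compare squared distances (the ordering matches that of the actual distances):
d²(P, Spawn A) = (11−1.5)² + (3−3.5)² = 90.25 + 0.25 = 90.5
d²(P, Spawn B) = (11−5)² + (3−(-10))² = 36 + 169 = 205
d²(P, Spawn C) = (11−4)² + (3−7)² = 49 + 16 = 65
d²(P, Spawn D) = (11−(-11))² + (3−9.5)² = 484 + 42.25 = 526.25
d²(P, Spawn E) = (11−(-4.5))² + (3−(-7.5))² = 240.25 + 110.25 = 350.5
d²(P, Spawn F) = (11−(-1.5))² + (3−11.5)² = 156.25 + 72.25 = 228.5
d²(P, Spawn G) = (11−(-10))² + (3−(-7))² = 441 + 100 = 541
d²(P, Spawn H) = (11−11)² + (3−9.5)² = 0 + 42.25 = 42.25
d²(P, Spawn J) = (11−9.5)² + (3−(-6))² = 2.25 + 81 = 83.25
The largest is to Spawn G.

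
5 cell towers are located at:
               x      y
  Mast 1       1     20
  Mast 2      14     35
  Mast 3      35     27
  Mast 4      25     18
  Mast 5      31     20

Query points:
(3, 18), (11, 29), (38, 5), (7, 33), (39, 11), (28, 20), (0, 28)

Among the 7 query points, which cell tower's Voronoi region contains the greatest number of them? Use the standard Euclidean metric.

Mast 5

(3, 18) — d² to each: Mast 1:8, Mast 2:410, Mast 3:1105, Mast 4:484, Mast 5:788 → nearest is Mast 1
(11, 29) — d² to each: Mast 1:181, Mast 2:45, Mast 3:580, Mast 4:317, Mast 5:481 → nearest is Mast 2
(38, 5) — d² to each: Mast 1:1594, Mast 2:1476, Mast 3:493, Mast 4:338, Mast 5:274 → nearest is Mast 5
(7, 33) — d² to each: Mast 1:205, Mast 2:53, Mast 3:820, Mast 4:549, Mast 5:745 → nearest is Mast 2
(39, 11) — d² to each: Mast 1:1525, Mast 2:1201, Mast 3:272, Mast 4:245, Mast 5:145 → nearest is Mast 5
(28, 20) — d² to each: Mast 1:729, Mast 2:421, Mast 3:98, Mast 4:13, Mast 5:9 → nearest is Mast 5
(0, 28) — d² to each: Mast 1:65, Mast 2:245, Mast 3:1226, Mast 4:725, Mast 5:1025 → nearest is Mast 1
Tally — Mast 1:2, Mast 2:2, Mast 5:3. Mast 5 captures the most (3).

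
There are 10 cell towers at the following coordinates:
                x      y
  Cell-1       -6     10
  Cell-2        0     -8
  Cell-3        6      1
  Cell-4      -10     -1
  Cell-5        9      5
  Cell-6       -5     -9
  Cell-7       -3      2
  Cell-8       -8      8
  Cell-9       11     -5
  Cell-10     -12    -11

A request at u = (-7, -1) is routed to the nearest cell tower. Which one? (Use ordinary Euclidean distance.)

Cell-4

Since √ is increasing, it suffices to compare squared distances:
d²(u, Cell-1) = 1 + 121 = 122
d²(u, Cell-2) = 49 + 49 = 98
d²(u, Cell-3) = 169 + 4 = 173
d²(u, Cell-4) = 9 + 0 = 9
d²(u, Cell-5) = 256 + 36 = 292
d²(u, Cell-6) = 4 + 64 = 68
d²(u, Cell-7) = 16 + 9 = 25
d²(u, Cell-8) = 1 + 81 = 82
d²(u, Cell-9) = 324 + 16 = 340
d²(u, Cell-10) = 25 + 100 = 125
Cell-4 is nearest.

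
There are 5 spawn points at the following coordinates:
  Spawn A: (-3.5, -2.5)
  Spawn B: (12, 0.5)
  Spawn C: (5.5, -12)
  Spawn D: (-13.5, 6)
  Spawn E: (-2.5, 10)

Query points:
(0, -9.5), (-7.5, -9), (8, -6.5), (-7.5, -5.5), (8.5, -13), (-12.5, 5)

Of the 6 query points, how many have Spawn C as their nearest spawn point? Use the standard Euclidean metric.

3

(0, -9.5) — d² to each: Spawn A:61.25, Spawn B:244, Spawn C:36.5, Spawn D:422.5, Spawn E:386.5 → nearest is Spawn C
(-7.5, -9) — d² to each: Spawn A:58.25, Spawn B:470.5, Spawn C:178, Spawn D:261, Spawn E:386 → nearest is Spawn A
(8, -6.5) — d² to each: Spawn A:148.25, Spawn B:65, Spawn C:36.5, Spawn D:618.5, Spawn E:382.5 → nearest is Spawn C
(-7.5, -5.5) — d² to each: Spawn A:25, Spawn B:416.25, Spawn C:211.25, Spawn D:168.25, Spawn E:265.25 → nearest is Spawn A
(8.5, -13) — d² to each: Spawn A:254.25, Spawn B:194.5, Spawn C:10, Spawn D:845, Spawn E:650 → nearest is Spawn C
(-12.5, 5) — d² to each: Spawn A:137.25, Spawn B:620.5, Spawn C:613, Spawn D:2, Spawn E:125 → nearest is Spawn D
3 of the 6 points have Spawn C as nearest.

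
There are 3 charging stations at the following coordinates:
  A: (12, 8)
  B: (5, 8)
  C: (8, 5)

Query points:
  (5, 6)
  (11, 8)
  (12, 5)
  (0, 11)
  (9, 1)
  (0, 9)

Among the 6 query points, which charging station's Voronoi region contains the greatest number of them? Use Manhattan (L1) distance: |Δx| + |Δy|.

B

(5, 6) — d to each: A:9, B:2, C:4 → nearest is B
(11, 8) — d to each: A:1, B:6, C:6 → nearest is A
(12, 5) — d to each: A:3, B:10, C:4 → nearest is A
(0, 11) — d to each: A:15, B:8, C:14 → nearest is B
(9, 1) — d to each: A:10, B:11, C:5 → nearest is C
(0, 9) — d to each: A:13, B:6, C:12 → nearest is B
Tally — A:2, B:3, C:1. B captures the most (3).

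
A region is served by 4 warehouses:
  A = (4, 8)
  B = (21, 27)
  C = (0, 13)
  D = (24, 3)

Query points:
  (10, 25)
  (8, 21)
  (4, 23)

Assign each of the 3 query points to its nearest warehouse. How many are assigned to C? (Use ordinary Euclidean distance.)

2

(10, 25) — d² to each: A:325, B:125, C:244, D:680 → nearest is B
(8, 21) — d² to each: A:185, B:205, C:128, D:580 → nearest is C
(4, 23) — d² to each: A:225, B:305, C:116, D:800 → nearest is C
2 of the 3 points have C as nearest.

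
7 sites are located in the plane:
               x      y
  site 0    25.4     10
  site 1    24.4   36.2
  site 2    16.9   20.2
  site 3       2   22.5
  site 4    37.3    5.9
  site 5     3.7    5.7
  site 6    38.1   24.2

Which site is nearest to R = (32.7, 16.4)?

site 6

Compare squared distances (the ordering matches that of the actual distances):
d²(R, site 0) = (32.7−25.4)² + (16.4−10)² = 53.29 + 40.96 = 94.25
d²(R, site 1) = (32.7−24.4)² + (16.4−36.2)² = 68.89 + 392.04 = 460.93
d²(R, site 2) = (32.7−16.9)² + (16.4−20.2)² = 249.64 + 14.44 = 264.08
d²(R, site 3) = (32.7−2)² + (16.4−22.5)² = 942.49 + 37.21 = 979.7
d²(R, site 4) = (32.7−37.3)² + (16.4−5.9)² = 21.16 + 110.25 = 131.41
d²(R, site 5) = (32.7−3.7)² + (16.4−5.7)² = 841 + 114.49 = 955.49
d²(R, site 6) = (32.7−38.1)² + (16.4−24.2)² = 29.16 + 60.84 = 90
The smallest is to site 6, so R lies in the Voronoi region of site 6.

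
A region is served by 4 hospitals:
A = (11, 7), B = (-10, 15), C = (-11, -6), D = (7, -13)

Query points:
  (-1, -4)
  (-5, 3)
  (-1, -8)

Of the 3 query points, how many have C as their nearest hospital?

(-1, -4) — d² to each: A:265, B:442, C:104, D:145 → nearest is C
(-5, 3) — d² to each: A:272, B:169, C:117, D:400 → nearest is C
(-1, -8) — d² to each: A:369, B:610, C:104, D:89 → nearest is D
2 of the 3 points have C as nearest.

2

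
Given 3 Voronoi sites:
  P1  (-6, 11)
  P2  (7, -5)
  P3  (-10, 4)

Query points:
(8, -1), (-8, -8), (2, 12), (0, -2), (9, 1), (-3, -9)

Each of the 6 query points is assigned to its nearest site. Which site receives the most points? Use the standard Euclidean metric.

(8, -1) — d² to each: P1:340, P2:17, P3:349 → nearest is P2
(-8, -8) — d² to each: P1:365, P2:234, P3:148 → nearest is P3
(2, 12) — d² to each: P1:65, P2:314, P3:208 → nearest is P1
(0, -2) — d² to each: P1:205, P2:58, P3:136 → nearest is P2
(9, 1) — d² to each: P1:325, P2:40, P3:370 → nearest is P2
(-3, -9) — d² to each: P1:409, P2:116, P3:218 → nearest is P2
Tally — P1:1, P2:4, P3:1. P2 captures the most (4).

P2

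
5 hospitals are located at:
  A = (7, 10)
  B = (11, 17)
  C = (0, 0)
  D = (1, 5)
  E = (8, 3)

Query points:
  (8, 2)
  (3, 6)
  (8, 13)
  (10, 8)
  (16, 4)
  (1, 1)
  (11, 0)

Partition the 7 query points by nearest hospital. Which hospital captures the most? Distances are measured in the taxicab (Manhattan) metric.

(8, 2) — d to each: A:9, B:18, C:10, D:10, E:1 → nearest is E
(3, 6) — d to each: A:8, B:19, C:9, D:3, E:8 → nearest is D
(8, 13) — d to each: A:4, B:7, C:21, D:15, E:10 → nearest is A
(10, 8) — d to each: A:5, B:10, C:18, D:12, E:7 → nearest is A
(16, 4) — d to each: A:15, B:18, C:20, D:16, E:9 → nearest is E
(1, 1) — d to each: A:15, B:26, C:2, D:4, E:9 → nearest is C
(11, 0) — d to each: A:14, B:17, C:11, D:15, E:6 → nearest is E
Tally — A:2, C:1, D:1, E:3. E captures the most (3).

E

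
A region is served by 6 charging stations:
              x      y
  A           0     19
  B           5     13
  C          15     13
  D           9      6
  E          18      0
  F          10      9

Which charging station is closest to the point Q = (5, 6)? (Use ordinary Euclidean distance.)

D

Compare squared distances (the ordering matches that of the actual distances):
|QA|² = (5−0)² + (6−19)² = 25 + 169 = 194
|QB|² = (5−5)² + (6−13)² = 0 + 49 = 49
|QC|² = (5−15)² + (6−13)² = 100 + 49 = 149
|QD|² = (5−9)² + (6−6)² = 16 + 0 = 16
|QE|² = (5−18)² + (6−0)² = 169 + 36 = 205
|QF|² = (5−10)² + (6−9)² = 25 + 9 = 34
The smallest is to D, so Q lies in the Voronoi region of D.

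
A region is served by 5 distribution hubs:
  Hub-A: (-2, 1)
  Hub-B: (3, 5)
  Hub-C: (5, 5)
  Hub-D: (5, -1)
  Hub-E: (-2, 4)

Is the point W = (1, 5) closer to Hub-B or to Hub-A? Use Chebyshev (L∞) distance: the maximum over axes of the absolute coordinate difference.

Hub-B

d(W, Hub-B) = max(2, 0) = 2
d(W, Hub-A) = max(3, 4) = 4
2 < 4, so Hub-B is closer.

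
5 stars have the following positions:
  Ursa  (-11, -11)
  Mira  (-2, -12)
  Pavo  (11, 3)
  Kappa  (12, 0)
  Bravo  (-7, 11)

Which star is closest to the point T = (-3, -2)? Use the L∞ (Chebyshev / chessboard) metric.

d(T, Ursa) = max(8, 9) = 9
d(T, Mira) = max(1, 10) = 10
d(T, Pavo) = max(14, 5) = 14
d(T, Kappa) = max(15, 2) = 15
d(T, Bravo) = max(4, 13) = 13
The smallest is to Ursa, so T lies in the Voronoi region of Ursa.

Ursa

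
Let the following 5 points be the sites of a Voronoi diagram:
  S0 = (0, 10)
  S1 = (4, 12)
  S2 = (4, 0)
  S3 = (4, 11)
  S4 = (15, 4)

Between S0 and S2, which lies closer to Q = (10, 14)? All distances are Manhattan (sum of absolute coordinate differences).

d(Q,S0) = |10−0| + |14−10| = 10 + 4 = 14
d(Q,S2) = |10−4| + |14−0| = 6 + 14 = 20
14 < 20, so S0 is closer.

S0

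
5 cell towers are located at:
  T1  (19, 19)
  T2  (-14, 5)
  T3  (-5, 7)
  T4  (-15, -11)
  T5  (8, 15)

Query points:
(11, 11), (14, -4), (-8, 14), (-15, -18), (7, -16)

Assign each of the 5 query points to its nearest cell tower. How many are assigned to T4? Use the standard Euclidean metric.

(11, 11) — d² to each: T1:128, T2:661, T3:272, T4:1160, T5:25 → nearest is T5
(14, -4) — d² to each: T1:554, T2:865, T3:482, T4:890, T5:397 → nearest is T5
(-8, 14) — d² to each: T1:754, T2:117, T3:58, T4:674, T5:257 → nearest is T3
(-15, -18) — d² to each: T1:2525, T2:530, T3:725, T4:49, T5:1618 → nearest is T4
(7, -16) — d² to each: T1:1369, T2:882, T3:673, T4:509, T5:962 → nearest is T4
2 of the 5 points have T4 as nearest.

2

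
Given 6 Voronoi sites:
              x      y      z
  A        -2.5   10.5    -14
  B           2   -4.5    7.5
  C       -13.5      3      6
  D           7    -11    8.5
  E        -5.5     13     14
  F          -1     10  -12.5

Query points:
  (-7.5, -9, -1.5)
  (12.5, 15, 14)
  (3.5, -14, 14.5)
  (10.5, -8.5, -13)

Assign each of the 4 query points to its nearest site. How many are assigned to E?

1

(-7.5, -9, -1.5) — d² to each: A:561.5, B:191.5, C:236.25, D:314.25, E:728.25, F:524.25 → nearest is B
(12.5, 15, 14) — d² to each: A:1029.25, B:532.75, C:884, D:736.5, E:328, F:909.5 → nearest is E
(3.5, -14, 14.5) — d² to each: A:1448.5, B:141.5, C:650.25, D:57.25, E:810.25, F:1325.25 → nearest is D
(10.5, -8.5, -13) — d² to each: A:531, B:508.5, C:1069.25, D:480.75, E:1447.25, F:474.75 → nearest is F
1 of the 4 points has E as nearest.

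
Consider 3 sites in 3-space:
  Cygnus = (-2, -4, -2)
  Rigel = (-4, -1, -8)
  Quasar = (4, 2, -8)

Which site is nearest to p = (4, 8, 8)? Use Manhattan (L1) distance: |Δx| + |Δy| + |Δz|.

d(p, Cygnus) = |4−(-2)| + |8−(-4)| + |8−(-2)| = 6 + 12 + 10 = 28
d(p, Rigel) = |4−(-4)| + |8−(-1)| + |8−(-8)| = 8 + 9 + 16 = 33
d(p, Quasar) = |4−4| + |8−2| + |8−(-8)| = 0 + 6 + 16 = 22
Minimum is at Quasar.

Quasar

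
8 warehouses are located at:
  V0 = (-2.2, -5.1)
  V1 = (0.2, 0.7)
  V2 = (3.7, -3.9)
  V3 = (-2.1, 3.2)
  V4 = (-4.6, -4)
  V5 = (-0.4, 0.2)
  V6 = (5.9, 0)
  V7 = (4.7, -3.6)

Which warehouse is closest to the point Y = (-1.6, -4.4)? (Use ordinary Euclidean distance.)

Squared Euclidean distances:
|YV0|² = (-1.6−(-2.2))² + (-4.4−(-5.1))² = 0.36 + 0.49 = 0.85
|YV1|² = (-1.6−0.2)² + (-4.4−0.7)² = 3.24 + 26.01 = 29.25
|YV2|² = (-1.6−3.7)² + (-4.4−(-3.9))² = 28.09 + 0.25 = 28.34
|YV3|² = (-1.6−(-2.1))² + (-4.4−3.2)² = 0.25 + 57.76 = 58.01
|YV4|² = (-1.6−(-4.6))² + (-4.4−(-4))² = 9 + 0.16 = 9.16
|YV5|² = (-1.6−(-0.4))² + (-4.4−0.2)² = 1.44 + 21.16 = 22.6
|YV6|² = (-1.6−5.9)² + (-4.4−0)² = 56.25 + 19.36 = 75.61
|YV7|² = (-1.6−4.7)² + (-4.4−(-3.6))² = 39.69 + 0.64 = 40.33
The smallest is to V0, so Y lies in the Voronoi region of V0.

V0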